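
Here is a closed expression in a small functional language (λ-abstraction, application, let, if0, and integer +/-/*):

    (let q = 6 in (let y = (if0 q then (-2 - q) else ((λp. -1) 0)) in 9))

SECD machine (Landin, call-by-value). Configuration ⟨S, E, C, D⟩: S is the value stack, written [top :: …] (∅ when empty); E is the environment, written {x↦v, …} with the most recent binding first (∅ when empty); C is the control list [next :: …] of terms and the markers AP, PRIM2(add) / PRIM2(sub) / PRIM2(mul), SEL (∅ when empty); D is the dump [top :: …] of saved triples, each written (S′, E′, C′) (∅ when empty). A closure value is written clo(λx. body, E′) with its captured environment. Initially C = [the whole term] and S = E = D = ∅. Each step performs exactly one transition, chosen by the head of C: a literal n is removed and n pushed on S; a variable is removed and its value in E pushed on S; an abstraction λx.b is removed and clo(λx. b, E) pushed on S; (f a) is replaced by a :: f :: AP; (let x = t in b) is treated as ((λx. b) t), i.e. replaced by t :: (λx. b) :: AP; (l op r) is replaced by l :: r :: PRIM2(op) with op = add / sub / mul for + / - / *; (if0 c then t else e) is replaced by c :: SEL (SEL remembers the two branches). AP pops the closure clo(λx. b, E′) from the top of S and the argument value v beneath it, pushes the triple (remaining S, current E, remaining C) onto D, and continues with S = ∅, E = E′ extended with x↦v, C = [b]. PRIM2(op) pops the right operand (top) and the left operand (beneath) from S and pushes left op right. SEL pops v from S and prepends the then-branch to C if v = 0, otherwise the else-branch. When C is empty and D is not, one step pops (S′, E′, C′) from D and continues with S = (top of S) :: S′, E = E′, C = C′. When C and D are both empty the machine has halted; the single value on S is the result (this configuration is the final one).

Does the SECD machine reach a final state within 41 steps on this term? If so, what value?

t=0: ⟨S=∅; E=∅; C=[(let q = 6 in (let y = (if0 q then (-2 - q) else ((λp. -1) 0)) in 9))]; D=∅⟩
t=1: ⟨S=∅; E=∅; C=[6 :: (λq. (let y = (if0 q then (-2 - q) else ((λp. -1) 0)) in 9)) :: AP]; D=∅⟩
t=2: ⟨S=[6]; E=∅; C=[(λq. (let y = (if0 q then (-2 - q) else ((λp. -1) 0)) in 9)) :: AP]; D=∅⟩
t=3: ⟨S=[clo(λq. (let y = (if0 q then (-2 - q) else ((λp. -1) 0)) in 9), ∅) :: 6]; E=∅; C=[AP]; D=∅⟩
t=4: ⟨S=∅; E={q↦6}; C=[(let y = (if0 q then (-2 - q) else ((λp. -1) 0)) in 9)]; D=[(∅, ∅, ∅)]⟩
t=5: ⟨S=∅; E={q↦6}; C=[(if0 q then (-2 - q) else ((λp. -1) 0)) :: (λy. 9) :: AP]; D=[(∅, ∅, ∅)]⟩
t=6: ⟨S=∅; E={q↦6}; C=[q :: SEL :: (λy. 9) :: AP]; D=[(∅, ∅, ∅)]⟩
t=7: ⟨S=[6]; E={q↦6}; C=[SEL :: (λy. 9) :: AP]; D=[(∅, ∅, ∅)]⟩
t=8: ⟨S=∅; E={q↦6}; C=[((λp. -1) 0) :: (λy. 9) :: AP]; D=[(∅, ∅, ∅)]⟩
t=9: ⟨S=∅; E={q↦6}; C=[0 :: (λp. -1) :: AP :: (λy. 9) :: AP]; D=[(∅, ∅, ∅)]⟩
t=10: ⟨S=[0]; E={q↦6}; C=[(λp. -1) :: AP :: (λy. 9) :: AP]; D=[(∅, ∅, ∅)]⟩
t=11: ⟨S=[clo(λp. -1, {q↦6}) :: 0]; E={q↦6}; C=[AP :: (λy. 9) :: AP]; D=[(∅, ∅, ∅)]⟩
t=12: ⟨S=∅; E={p↦0, q↦6}; C=[-1]; D=[(∅, {q↦6}, [(λy. 9) :: AP]) :: (∅, ∅, ∅)]⟩
t=13: ⟨S=[-1]; E={p↦0, q↦6}; C=∅; D=[(∅, {q↦6}, [(λy. 9) :: AP]) :: (∅, ∅, ∅)]⟩
t=14: ⟨S=[-1]; E={q↦6}; C=[(λy. 9) :: AP]; D=[(∅, ∅, ∅)]⟩
t=15: ⟨S=[clo(λy. 9, {q↦6}) :: -1]; E={q↦6}; C=[AP]; D=[(∅, ∅, ∅)]⟩
t=16: ⟨S=∅; E={y↦-1, q↦6}; C=[9]; D=[(∅, {q↦6}, ∅) :: (∅, ∅, ∅)]⟩
t=17: ⟨S=[9]; E={y↦-1, q↦6}; C=∅; D=[(∅, {q↦6}, ∅) :: (∅, ∅, ∅)]⟩
t=18: ⟨S=[9]; E={q↦6}; C=∅; D=[(∅, ∅, ∅)]⟩
t=19: ⟨S=[9]; E=∅; C=∅; D=∅⟩
→ final value 9

Answer: 9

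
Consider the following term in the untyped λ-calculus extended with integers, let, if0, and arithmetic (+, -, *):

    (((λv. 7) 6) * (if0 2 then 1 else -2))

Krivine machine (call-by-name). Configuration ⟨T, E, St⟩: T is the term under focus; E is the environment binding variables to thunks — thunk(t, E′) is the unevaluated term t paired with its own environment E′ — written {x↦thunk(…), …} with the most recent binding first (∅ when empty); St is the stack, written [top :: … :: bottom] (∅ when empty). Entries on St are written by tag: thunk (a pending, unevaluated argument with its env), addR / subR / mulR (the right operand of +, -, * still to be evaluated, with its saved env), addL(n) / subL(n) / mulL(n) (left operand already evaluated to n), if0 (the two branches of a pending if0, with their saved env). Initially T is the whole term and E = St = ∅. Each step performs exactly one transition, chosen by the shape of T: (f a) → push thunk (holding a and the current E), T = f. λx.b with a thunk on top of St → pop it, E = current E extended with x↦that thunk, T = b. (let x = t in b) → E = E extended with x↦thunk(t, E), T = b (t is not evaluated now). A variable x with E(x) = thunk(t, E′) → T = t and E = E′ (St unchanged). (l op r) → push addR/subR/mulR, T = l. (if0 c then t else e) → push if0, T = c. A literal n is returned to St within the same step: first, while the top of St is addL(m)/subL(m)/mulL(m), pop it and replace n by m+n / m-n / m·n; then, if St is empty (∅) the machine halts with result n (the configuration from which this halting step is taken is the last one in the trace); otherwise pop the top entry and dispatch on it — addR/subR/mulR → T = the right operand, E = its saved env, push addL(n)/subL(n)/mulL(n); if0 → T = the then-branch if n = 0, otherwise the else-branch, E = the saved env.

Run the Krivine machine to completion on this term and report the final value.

Answer: -14

Execution trace:
t=0: [T=(((λv. 7) 6) * (if0 2 then 1 else -2)) | E=∅ | St=∅]
t=1: [T=((λv. 7) 6) | E=∅ | St=[mulR]]
t=2: [T=(λv. 7) | E=∅ | St=[thunk :: mulR]]
t=3: [T=7 | E={v↦thunk(6, ∅)} | St=[mulR]]
t=4: [T=(if0 2 then 1 else -2) | E=∅ | St=[mulL(7)]]
t=5: [T=2 | E=∅ | St=[if0 :: mulL(7)]]
t=6: [T=-2 | E=∅ | St=[mulL(7)]]
→ final value -14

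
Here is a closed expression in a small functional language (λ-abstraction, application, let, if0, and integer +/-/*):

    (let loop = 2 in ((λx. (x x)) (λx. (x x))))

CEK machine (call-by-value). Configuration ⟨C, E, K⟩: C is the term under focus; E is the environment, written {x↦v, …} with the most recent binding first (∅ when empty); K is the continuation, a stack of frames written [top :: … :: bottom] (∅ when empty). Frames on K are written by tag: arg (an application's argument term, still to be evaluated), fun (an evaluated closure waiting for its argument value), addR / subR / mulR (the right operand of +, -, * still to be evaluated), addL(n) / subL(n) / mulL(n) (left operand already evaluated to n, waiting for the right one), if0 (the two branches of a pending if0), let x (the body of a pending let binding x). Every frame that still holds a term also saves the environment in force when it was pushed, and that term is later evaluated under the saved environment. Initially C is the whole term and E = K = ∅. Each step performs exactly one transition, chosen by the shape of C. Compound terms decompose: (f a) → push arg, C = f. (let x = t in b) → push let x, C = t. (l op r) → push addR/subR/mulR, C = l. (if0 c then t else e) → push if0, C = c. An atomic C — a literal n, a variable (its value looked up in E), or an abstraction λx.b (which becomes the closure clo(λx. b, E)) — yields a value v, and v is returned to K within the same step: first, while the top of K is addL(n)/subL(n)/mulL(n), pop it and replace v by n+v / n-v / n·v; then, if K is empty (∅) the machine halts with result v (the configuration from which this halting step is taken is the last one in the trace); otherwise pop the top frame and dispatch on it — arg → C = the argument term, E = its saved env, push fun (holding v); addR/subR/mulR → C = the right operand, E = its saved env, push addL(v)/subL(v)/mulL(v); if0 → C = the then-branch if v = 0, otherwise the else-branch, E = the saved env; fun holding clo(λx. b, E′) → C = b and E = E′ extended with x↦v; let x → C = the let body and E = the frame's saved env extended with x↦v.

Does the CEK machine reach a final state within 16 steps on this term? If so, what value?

Answer: DIVERGES (no final state within 16 steps)

Machine steps:
[0] [C=(let loop = 2 in ((λx. (x x)) (λx. (x x)))) | E=∅ | K=∅]
[1] [C=2 | E=∅ | K=[let loop]]
[2] [C=((λx. (x x)) (λx. (x x))) | E={loop↦2} | K=∅]
[3] [C=(λx. (x x)) | E={loop↦2} | K=[arg]]
[4] [C=(λx. (x x)) | E={loop↦2} | K=[fun]]
[5] [C=(x x) | E={x↦clo(λx. (x x), {loop↦2}), loop↦2} | K=∅]
[6] [C=x | E={x↦clo(λx. (x x), {loop↦2}), loop↦2} | K=[arg]]
[7] [C=x | E={x↦clo(λx. (x x), {loop↦2}), loop↦2} | K=[fun]]
… configuration repeats with period 3 (steps 5–7 recur indefinitely) …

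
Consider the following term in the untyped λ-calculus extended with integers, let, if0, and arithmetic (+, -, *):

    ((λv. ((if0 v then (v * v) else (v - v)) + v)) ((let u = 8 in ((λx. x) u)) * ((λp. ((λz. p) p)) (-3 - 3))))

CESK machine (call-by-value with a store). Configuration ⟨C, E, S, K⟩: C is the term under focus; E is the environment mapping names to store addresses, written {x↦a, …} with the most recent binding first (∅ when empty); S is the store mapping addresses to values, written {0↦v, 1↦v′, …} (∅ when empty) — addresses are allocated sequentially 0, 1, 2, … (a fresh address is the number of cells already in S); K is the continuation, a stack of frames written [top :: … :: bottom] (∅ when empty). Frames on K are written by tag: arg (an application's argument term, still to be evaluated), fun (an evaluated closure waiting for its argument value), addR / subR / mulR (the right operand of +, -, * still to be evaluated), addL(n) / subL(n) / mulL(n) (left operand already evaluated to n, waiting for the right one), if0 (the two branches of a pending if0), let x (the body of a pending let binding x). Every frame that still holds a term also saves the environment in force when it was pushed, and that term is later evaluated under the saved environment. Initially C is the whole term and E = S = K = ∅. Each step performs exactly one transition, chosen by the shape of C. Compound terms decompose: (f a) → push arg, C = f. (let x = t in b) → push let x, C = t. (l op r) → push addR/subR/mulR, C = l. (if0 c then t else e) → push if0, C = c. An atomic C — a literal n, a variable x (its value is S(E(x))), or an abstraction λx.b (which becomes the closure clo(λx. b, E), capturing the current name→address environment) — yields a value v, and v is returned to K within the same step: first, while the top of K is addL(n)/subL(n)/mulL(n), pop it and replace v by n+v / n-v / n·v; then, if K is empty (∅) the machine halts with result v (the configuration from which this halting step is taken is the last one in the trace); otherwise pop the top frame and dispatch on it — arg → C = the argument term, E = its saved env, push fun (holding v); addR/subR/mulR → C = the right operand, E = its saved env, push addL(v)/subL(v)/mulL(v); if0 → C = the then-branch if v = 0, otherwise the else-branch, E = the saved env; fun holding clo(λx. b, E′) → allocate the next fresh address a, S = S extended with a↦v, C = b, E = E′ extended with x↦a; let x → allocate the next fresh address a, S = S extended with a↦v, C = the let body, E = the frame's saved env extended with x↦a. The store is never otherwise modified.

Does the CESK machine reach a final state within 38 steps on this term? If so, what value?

Answer: -48

Derivation:
[0] <C=((λv. ((if0 v then (v * v) else (v - v)) + v)) ((let u = 8 in ((λx. x) u)) * ((λp. ((λz. p) p)) (-3 - 3)))), E=∅, S=∅, K=∅>
[1] <C=(λv. ((if0 v then (v * v) else (v - v)) + v)), E=∅, S=∅, K=[arg]>
[2] <C=((let u = 8 in ((λx. x) u)) * ((λp. ((λz. p) p)) (-3 - 3))), E=∅, S=∅, K=[fun]>
[3] <C=(let u = 8 in ((λx. x) u)), E=∅, S=∅, K=[mulR :: fun]>
[4] <C=8, E=∅, S=∅, K=[let u :: mulR :: fun]>
[5] <C=((λx. x) u), E={u↦0}, S={0↦8}, K=[mulR :: fun]>
[6] <C=(λx. x), E={u↦0}, S={0↦8}, K=[arg :: mulR :: fun]>
[7] <C=u, E={u↦0}, S={0↦8}, K=[fun :: mulR :: fun]>
[8] <C=x, E={x↦1, u↦0}, S={0↦8, 1↦8}, K=[mulR :: fun]>
[9] <C=((λp. ((λz. p) p)) (-3 - 3)), E=∅, S={0↦8, 1↦8}, K=[mulL(8) :: fun]>
[10] <C=(λp. ((λz. p) p)), E=∅, S={0↦8, 1↦8}, K=[arg :: mulL(8) :: fun]>
[11] <C=(-3 - 3), E=∅, S={0↦8, 1↦8}, K=[fun :: mulL(8) :: fun]>
[12] <C=-3, E=∅, S={0↦8, 1↦8}, K=[subR :: fun :: mulL(8) :: fun]>
[13] <C=3, E=∅, S={0↦8, 1↦8}, K=[subL(-3) :: fun :: mulL(8) :: fun]>
[14] <C=((λz. p) p), E={p↦2}, S={0↦8, 1↦8, 2↦-6}, K=[mulL(8) :: fun]>
[15] <C=(λz. p), E={p↦2}, S={0↦8, 1↦8, 2↦-6}, K=[arg :: mulL(8) :: fun]>
[16] <C=p, E={p↦2}, S={0↦8, 1↦8, 2↦-6}, K=[fun :: mulL(8) :: fun]>
[17] <C=p, E={z↦3, p↦2}, S={0↦8, 1↦8, 2↦-6, 3↦-6}, K=[mulL(8) :: fun]>
[18] <C=((if0 v then (v * v) else (v - v)) + v), E={v↦4}, S={0↦8, 1↦8, 2↦-6, 3↦-6, 4↦-48}, K=∅>
[19] <C=(if0 v then (v * v) else (v - v)), E={v↦4}, S={0↦8, 1↦8, 2↦-6, 3↦-6, 4↦-48}, K=[addR]>
[20] <C=v, E={v↦4}, S={0↦8, 1↦8, 2↦-6, 3↦-6, 4↦-48}, K=[if0 :: addR]>
[21] <C=(v - v), E={v↦4}, S={0↦8, 1↦8, 2↦-6, 3↦-6, 4↦-48}, K=[addR]>
[22] <C=v, E={v↦4}, S={0↦8, 1↦8, 2↦-6, 3↦-6, 4↦-48}, K=[subR :: addR]>
[23] <C=v, E={v↦4}, S={0↦8, 1↦8, 2↦-6, 3↦-6, 4↦-48}, K=[subL(-48) :: addR]>
[24] <C=v, E={v↦4}, S={0↦8, 1↦8, 2↦-6, 3↦-6, 4↦-48}, K=[addL(0)]>
→ final value -48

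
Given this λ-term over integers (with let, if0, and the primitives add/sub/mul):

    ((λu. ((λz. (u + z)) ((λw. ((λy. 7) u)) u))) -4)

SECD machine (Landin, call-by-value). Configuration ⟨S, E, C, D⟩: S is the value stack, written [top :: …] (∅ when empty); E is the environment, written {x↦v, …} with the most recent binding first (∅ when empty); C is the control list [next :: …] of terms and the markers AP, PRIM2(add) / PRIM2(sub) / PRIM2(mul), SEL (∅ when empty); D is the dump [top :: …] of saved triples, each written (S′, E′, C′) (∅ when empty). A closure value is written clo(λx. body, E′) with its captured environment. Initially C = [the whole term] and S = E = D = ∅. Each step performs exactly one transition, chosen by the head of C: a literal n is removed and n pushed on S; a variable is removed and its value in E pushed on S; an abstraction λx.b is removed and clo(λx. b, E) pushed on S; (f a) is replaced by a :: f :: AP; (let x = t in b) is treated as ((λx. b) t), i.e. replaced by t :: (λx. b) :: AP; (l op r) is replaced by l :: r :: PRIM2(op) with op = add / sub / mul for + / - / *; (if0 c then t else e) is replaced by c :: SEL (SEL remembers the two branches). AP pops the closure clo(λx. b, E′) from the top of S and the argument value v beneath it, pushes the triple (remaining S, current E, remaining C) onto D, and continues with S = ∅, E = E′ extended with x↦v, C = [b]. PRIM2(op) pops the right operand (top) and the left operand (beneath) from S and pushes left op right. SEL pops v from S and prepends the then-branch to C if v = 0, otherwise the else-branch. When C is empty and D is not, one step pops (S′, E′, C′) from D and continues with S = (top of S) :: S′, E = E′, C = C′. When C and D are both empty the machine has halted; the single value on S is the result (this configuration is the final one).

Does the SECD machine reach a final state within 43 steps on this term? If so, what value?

Answer: 3

Execution trace:
0. [S=∅ | E=∅ | C=[((λu. ((λz. (u + z)) ((λw. ((λy. 7) u)) u))) -4)] | D=∅]
1. [S=∅ | E=∅ | C=[-4 :: (λu. ((λz. (u + z)) ((λw. ((λy. 7) u)) u))) :: AP] | D=∅]
2. [S=[-4] | E=∅ | C=[(λu. ((λz. (u + z)) ((λw. ((λy. 7) u)) u))) :: AP] | D=∅]
3. [S=[clo(λu. ((λz. (u + z)) ((λw. ((λy. 7) u)) u)), ∅) :: -4] | E=∅ | C=[AP] | D=∅]
4. [S=∅ | E={u↦-4} | C=[((λz. (u + z)) ((λw. ((λy. 7) u)) u))] | D=[(∅, ∅, ∅)]]
5. [S=∅ | E={u↦-4} | C=[((λw. ((λy. 7) u)) u) :: (λz. (u + z)) :: AP] | D=[(∅, ∅, ∅)]]
6. [S=∅ | E={u↦-4} | C=[u :: (λw. ((λy. 7) u)) :: AP :: (λz. (u + z)) :: AP] | D=[(∅, ∅, ∅)]]
7. [S=[-4] | E={u↦-4} | C=[(λw. ((λy. 7) u)) :: AP :: (λz. (u + z)) :: AP] | D=[(∅, ∅, ∅)]]
8. [S=[clo(λw. ((λy. 7) u), {u↦-4}) :: -4] | E={u↦-4} | C=[AP :: (λz. (u + z)) :: AP] | D=[(∅, ∅, ∅)]]
9. [S=∅ | E={w↦-4, u↦-4} | C=[((λy. 7) u)] | D=[(∅, {u↦-4}, [(λz. (u + z)) :: AP]) :: (∅, ∅, ∅)]]
10. [S=∅ | E={w↦-4, u↦-4} | C=[u :: (λy. 7) :: AP] | D=[(∅, {u↦-4}, [(λz. (u + z)) :: AP]) :: (∅, ∅, ∅)]]
11. [S=[-4] | E={w↦-4, u↦-4} | C=[(λy. 7) :: AP] | D=[(∅, {u↦-4}, [(λz. (u + z)) :: AP]) :: (∅, ∅, ∅)]]
12. [S=[clo(λy. 7, {w↦-4, u↦-4}) :: -4] | E={w↦-4, u↦-4} | C=[AP] | D=[(∅, {u↦-4}, [(λz. (u + z)) :: AP]) :: (∅, ∅, ∅)]]
13. [S=∅ | E={y↦-4, w↦-4, u↦-4} | C=[7] | D=[(∅, {w↦-4, u↦-4}, ∅) :: (∅, {u↦-4}, [(λz. (u + z)) :: AP]) :: (∅, ∅, ∅)]]
14. [S=[7] | E={y↦-4, w↦-4, u↦-4} | C=∅ | D=[(∅, {w↦-4, u↦-4}, ∅) :: (∅, {u↦-4}, [(λz. (u + z)) :: AP]) :: (∅, ∅, ∅)]]
15. [S=[7] | E={w↦-4, u↦-4} | C=∅ | D=[(∅, {u↦-4}, [(λz. (u + z)) :: AP]) :: (∅, ∅, ∅)]]
16. [S=[7] | E={u↦-4} | C=[(λz. (u + z)) :: AP] | D=[(∅, ∅, ∅)]]
17. [S=[clo(λz. (u + z), {u↦-4}) :: 7] | E={u↦-4} | C=[AP] | D=[(∅, ∅, ∅)]]
18. [S=∅ | E={z↦7, u↦-4} | C=[(u + z)] | D=[(∅, {u↦-4}, ∅) :: (∅, ∅, ∅)]]
19. [S=∅ | E={z↦7, u↦-4} | C=[u :: z :: PRIM2(add)] | D=[(∅, {u↦-4}, ∅) :: (∅, ∅, ∅)]]
20. [S=[-4] | E={z↦7, u↦-4} | C=[z :: PRIM2(add)] | D=[(∅, {u↦-4}, ∅) :: (∅, ∅, ∅)]]
21. [S=[7 :: -4] | E={z↦7, u↦-4} | C=[PRIM2(add)] | D=[(∅, {u↦-4}, ∅) :: (∅, ∅, ∅)]]
22. [S=[3] | E={z↦7, u↦-4} | C=∅ | D=[(∅, {u↦-4}, ∅) :: (∅, ∅, ∅)]]
23. [S=[3] | E={u↦-4} | C=∅ | D=[(∅, ∅, ∅)]]
24. [S=[3] | E=∅ | C=∅ | D=∅]
→ final value 3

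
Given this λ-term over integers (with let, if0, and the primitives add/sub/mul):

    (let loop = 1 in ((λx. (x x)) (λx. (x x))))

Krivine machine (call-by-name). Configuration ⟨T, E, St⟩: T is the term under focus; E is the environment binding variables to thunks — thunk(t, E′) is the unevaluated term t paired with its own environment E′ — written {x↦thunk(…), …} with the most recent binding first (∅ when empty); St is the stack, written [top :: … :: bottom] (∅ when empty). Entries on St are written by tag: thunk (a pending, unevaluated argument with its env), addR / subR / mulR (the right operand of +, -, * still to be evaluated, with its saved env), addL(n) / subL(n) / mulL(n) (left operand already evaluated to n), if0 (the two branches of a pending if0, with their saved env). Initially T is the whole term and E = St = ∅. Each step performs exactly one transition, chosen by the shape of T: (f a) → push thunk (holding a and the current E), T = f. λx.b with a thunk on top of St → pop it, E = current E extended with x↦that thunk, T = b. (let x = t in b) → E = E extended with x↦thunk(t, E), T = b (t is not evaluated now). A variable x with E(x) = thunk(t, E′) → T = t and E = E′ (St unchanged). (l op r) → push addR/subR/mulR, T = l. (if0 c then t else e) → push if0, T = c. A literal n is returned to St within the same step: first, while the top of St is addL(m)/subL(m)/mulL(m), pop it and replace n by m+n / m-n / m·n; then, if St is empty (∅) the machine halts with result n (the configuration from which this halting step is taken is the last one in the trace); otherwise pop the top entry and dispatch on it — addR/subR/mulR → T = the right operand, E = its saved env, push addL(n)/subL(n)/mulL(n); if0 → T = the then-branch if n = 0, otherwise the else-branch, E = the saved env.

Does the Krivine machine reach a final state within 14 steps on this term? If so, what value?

t=0: [T=(let loop = 1 in ((λx. (x x)) (λx. (x x)))) | E=∅ | St=∅]
t=1: [T=((λx. (x x)) (λx. (x x))) | E={loop↦thunk(1, ∅)} | St=∅]
t=2: [T=(λx. (x x)) | E={loop↦thunk(1, ∅)} | St=[thunk]]
t=3: [T=(x x) | E={x↦thunk((λx. (x x)), {loop↦thunk(1, ∅)}), loop↦thunk(1, ∅)} | St=∅]
t=4: [T=x | E={x↦thunk((λx. (x x)), {loop↦thunk(1, ∅)}), loop↦thunk(1, ∅)} | St=[thunk]]
t=5: [T=(λx. (x x)) | E={loop↦thunk(1, ∅)} | St=[thunk]]
t=6: [T=(x x) | E={x↦thunk(x, {x↦thunk((λx. (x x)), {loop↦thunk(1, ∅)}), loop↦thunk(1, ∅)}), loop↦thunk(1, ∅)} | St=∅]
t=7: [T=x | E={x↦thunk(x, {x↦thunk((λx. (x x)), {loop↦thunk(1, ∅)}), loop↦thunk(1, ∅)}), loop↦thunk(1, ∅)} | St=[thunk]]
t=8: [T=x | E={x↦thunk((λx. (x x)), {loop↦thunk(1, ∅)}), loop↦thunk(1, ∅)} | St=[thunk]]
t=9: [T=(λx. (x x)) | E={loop↦thunk(1, ∅)} | St=[thunk]]
t=10: [T=(x x) | E={x↦thunk(x, {x↦thunk(x, {x↦thunk((λx. (x x)), {loop↦thunk(1, ∅)}), loop↦thunk(1, ∅)}), loop↦thunk(1, ∅)}), loop↦thunk(1, ∅)} | St=∅]
t=11: [T=x | E={x↦thunk(x, {x↦thunk(x, {x↦thunk((λx. (x x)), {loop↦thunk(1, ∅)}), loop↦thunk(1, ∅)}), loop↦thunk(1, ∅)}), loop↦thunk(1, ∅)} | St=[thunk]]
t=12: [T=x | E={x↦thunk(x, {x↦thunk((λx. (x x)), {loop↦thunk(1, ∅)}), loop↦thunk(1, ∅)}), loop↦thunk(1, ∅)} | St=[thunk]]
t=13: [T=x | E={x↦thunk((λx. (x x)), {loop↦thunk(1, ∅)}), loop↦thunk(1, ∅)} | St=[thunk]]
t=14: [T=(λx. (x x)) | E={loop↦thunk(1, ∅)} | St=[thunk]]
→ 14 transitions taken and the configuration is still not final: no result within 14 steps

Answer: DIVERGES (no final state within 14 steps)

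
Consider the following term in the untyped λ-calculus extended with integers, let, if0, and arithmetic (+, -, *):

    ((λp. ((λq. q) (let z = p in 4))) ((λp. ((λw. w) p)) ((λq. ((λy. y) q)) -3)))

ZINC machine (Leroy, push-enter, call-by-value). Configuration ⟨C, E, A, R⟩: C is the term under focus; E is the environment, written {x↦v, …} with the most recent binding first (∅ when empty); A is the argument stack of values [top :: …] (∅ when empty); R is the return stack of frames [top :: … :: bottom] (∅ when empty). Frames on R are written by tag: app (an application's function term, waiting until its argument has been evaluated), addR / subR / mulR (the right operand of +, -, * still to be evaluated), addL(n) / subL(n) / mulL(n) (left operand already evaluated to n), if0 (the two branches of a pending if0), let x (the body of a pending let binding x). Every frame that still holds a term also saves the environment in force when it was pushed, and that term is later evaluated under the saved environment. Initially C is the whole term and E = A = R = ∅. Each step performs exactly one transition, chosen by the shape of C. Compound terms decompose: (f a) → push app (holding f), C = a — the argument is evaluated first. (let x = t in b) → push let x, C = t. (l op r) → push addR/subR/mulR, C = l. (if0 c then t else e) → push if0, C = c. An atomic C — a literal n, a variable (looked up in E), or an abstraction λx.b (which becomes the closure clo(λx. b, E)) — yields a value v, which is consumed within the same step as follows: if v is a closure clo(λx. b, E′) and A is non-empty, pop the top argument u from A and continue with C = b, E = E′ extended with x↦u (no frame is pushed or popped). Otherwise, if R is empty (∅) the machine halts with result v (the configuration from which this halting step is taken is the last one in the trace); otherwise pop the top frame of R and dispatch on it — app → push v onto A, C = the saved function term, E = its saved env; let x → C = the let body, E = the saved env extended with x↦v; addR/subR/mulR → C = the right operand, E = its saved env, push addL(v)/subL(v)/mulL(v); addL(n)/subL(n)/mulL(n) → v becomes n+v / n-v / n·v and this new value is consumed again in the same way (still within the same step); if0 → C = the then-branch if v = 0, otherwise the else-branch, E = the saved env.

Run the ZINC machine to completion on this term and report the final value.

[0] <C=((λp. ((λq. q) (let z = p in 4))) ((λp. ((λw. w) p)) ((λq. ((λy. y) q)) -3))), E=∅, A=∅, R=∅>
[1] <C=((λp. ((λw. w) p)) ((λq. ((λy. y) q)) -3)), E=∅, A=∅, R=[app]>
[2] <C=((λq. ((λy. y) q)) -3), E=∅, A=∅, R=[app :: app]>
[3] <C=-3, E=∅, A=∅, R=[app :: app :: app]>
[4] <C=(λq. ((λy. y) q)), E=∅, A=[-3], R=[app :: app]>
[5] <C=((λy. y) q), E={q↦-3}, A=∅, R=[app :: app]>
[6] <C=q, E={q↦-3}, A=∅, R=[app :: app :: app]>
[7] <C=(λy. y), E={q↦-3}, A=[-3], R=[app :: app]>
[8] <C=y, E={y↦-3, q↦-3}, A=∅, R=[app :: app]>
[9] <C=(λp. ((λw. w) p)), E=∅, A=[-3], R=[app]>
[10] <C=((λw. w) p), E={p↦-3}, A=∅, R=[app]>
[11] <C=p, E={p↦-3}, A=∅, R=[app :: app]>
[12] <C=(λw. w), E={p↦-3}, A=[-3], R=[app]>
[13] <C=w, E={w↦-3, p↦-3}, A=∅, R=[app]>
[14] <C=(λp. ((λq. q) (let z = p in 4))), E=∅, A=[-3], R=∅>
[15] <C=((λq. q) (let z = p in 4)), E={p↦-3}, A=∅, R=∅>
[16] <C=(let z = p in 4), E={p↦-3}, A=∅, R=[app]>
[17] <C=p, E={p↦-3}, A=∅, R=[let z :: app]>
[18] <C=4, E={z↦-3, p↦-3}, A=∅, R=[app]>
[19] <C=(λq. q), E={p↦-3}, A=[4], R=∅>
[20] <C=q, E={q↦4, p↦-3}, A=∅, R=∅>
→ final value 4

Answer: 4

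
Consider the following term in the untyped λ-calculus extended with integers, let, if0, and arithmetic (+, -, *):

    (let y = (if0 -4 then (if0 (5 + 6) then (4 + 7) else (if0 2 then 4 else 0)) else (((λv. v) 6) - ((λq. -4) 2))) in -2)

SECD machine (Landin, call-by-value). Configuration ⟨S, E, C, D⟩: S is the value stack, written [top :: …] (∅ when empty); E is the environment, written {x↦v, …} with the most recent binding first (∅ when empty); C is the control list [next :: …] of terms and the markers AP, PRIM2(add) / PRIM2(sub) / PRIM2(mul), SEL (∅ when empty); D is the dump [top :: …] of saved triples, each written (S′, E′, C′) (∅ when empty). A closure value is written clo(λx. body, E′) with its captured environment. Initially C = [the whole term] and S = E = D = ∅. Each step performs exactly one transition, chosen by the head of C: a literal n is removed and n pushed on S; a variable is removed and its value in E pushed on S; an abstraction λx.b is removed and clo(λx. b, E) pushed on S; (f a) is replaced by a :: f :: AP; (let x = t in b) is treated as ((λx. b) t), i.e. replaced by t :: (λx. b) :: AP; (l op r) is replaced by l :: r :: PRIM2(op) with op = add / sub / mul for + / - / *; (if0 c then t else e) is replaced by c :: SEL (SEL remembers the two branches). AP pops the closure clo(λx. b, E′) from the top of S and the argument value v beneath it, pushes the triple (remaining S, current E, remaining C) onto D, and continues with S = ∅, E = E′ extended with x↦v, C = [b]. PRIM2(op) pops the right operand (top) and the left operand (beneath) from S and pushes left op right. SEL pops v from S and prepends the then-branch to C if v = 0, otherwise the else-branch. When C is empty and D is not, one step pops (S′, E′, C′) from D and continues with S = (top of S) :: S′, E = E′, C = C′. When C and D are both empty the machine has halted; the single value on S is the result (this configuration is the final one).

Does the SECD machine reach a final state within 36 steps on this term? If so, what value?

[0] [S=∅ | E=∅ | C=[(let y = (if0 -4 then (if0 (5 + 6) then (4 + 7) else (if0 2 then 4 else 0)) else (((λv. v) 6) - ((λq. -4) 2))) in -2)] | D=∅]
[1] [S=∅ | E=∅ | C=[(if0 -4 then (if0 (5 + 6) then (4 + 7) else (if0 2 then 4 else 0)) else (((λv. v) 6) - ((λq. -4) 2))) :: (λy. -2) :: AP] | D=∅]
[2] [S=∅ | E=∅ | C=[-4 :: SEL :: (λy. -2) :: AP] | D=∅]
[3] [S=[-4] | E=∅ | C=[SEL :: (λy. -2) :: AP] | D=∅]
[4] [S=∅ | E=∅ | C=[(((λv. v) 6) - ((λq. -4) 2)) :: (λy. -2) :: AP] | D=∅]
[5] [S=∅ | E=∅ | C=[((λv. v) 6) :: ((λq. -4) 2) :: PRIM2(sub) :: (λy. -2) :: AP] | D=∅]
[6] [S=∅ | E=∅ | C=[6 :: (λv. v) :: AP :: ((λq. -4) 2) :: PRIM2(sub) :: (λy. -2) :: AP] | D=∅]
[7] [S=[6] | E=∅ | C=[(λv. v) :: AP :: ((λq. -4) 2) :: PRIM2(sub) :: (λy. -2) :: AP] | D=∅]
[8] [S=[clo(λv. v, ∅) :: 6] | E=∅ | C=[AP :: ((λq. -4) 2) :: PRIM2(sub) :: (λy. -2) :: AP] | D=∅]
[9] [S=∅ | E={v↦6} | C=[v] | D=[(∅, ∅, [((λq. -4) 2) :: PRIM2(sub) :: (λy. -2) :: AP])]]
[10] [S=[6] | E={v↦6} | C=∅ | D=[(∅, ∅, [((λq. -4) 2) :: PRIM2(sub) :: (λy. -2) :: AP])]]
[11] [S=[6] | E=∅ | C=[((λq. -4) 2) :: PRIM2(sub) :: (λy. -2) :: AP] | D=∅]
[12] [S=[6] | E=∅ | C=[2 :: (λq. -4) :: AP :: PRIM2(sub) :: (λy. -2) :: AP] | D=∅]
[13] [S=[2 :: 6] | E=∅ | C=[(λq. -4) :: AP :: PRIM2(sub) :: (λy. -2) :: AP] | D=∅]
[14] [S=[clo(λq. -4, ∅) :: 2 :: 6] | E=∅ | C=[AP :: PRIM2(sub) :: (λy. -2) :: AP] | D=∅]
[15] [S=∅ | E={q↦2} | C=[-4] | D=[([6], ∅, [PRIM2(sub) :: (λy. -2) :: AP])]]
[16] [S=[-4] | E={q↦2} | C=∅ | D=[([6], ∅, [PRIM2(sub) :: (λy. -2) :: AP])]]
[17] [S=[-4 :: 6] | E=∅ | C=[PRIM2(sub) :: (λy. -2) :: AP] | D=∅]
[18] [S=[10] | E=∅ | C=[(λy. -2) :: AP] | D=∅]
[19] [S=[clo(λy. -2, ∅) :: 10] | E=∅ | C=[AP] | D=∅]
[20] [S=∅ | E={y↦10} | C=[-2] | D=[(∅, ∅, ∅)]]
[21] [S=[-2] | E={y↦10} | C=∅ | D=[(∅, ∅, ∅)]]
[22] [S=[-2] | E=∅ | C=∅ | D=∅]
→ final value -2

Answer: -2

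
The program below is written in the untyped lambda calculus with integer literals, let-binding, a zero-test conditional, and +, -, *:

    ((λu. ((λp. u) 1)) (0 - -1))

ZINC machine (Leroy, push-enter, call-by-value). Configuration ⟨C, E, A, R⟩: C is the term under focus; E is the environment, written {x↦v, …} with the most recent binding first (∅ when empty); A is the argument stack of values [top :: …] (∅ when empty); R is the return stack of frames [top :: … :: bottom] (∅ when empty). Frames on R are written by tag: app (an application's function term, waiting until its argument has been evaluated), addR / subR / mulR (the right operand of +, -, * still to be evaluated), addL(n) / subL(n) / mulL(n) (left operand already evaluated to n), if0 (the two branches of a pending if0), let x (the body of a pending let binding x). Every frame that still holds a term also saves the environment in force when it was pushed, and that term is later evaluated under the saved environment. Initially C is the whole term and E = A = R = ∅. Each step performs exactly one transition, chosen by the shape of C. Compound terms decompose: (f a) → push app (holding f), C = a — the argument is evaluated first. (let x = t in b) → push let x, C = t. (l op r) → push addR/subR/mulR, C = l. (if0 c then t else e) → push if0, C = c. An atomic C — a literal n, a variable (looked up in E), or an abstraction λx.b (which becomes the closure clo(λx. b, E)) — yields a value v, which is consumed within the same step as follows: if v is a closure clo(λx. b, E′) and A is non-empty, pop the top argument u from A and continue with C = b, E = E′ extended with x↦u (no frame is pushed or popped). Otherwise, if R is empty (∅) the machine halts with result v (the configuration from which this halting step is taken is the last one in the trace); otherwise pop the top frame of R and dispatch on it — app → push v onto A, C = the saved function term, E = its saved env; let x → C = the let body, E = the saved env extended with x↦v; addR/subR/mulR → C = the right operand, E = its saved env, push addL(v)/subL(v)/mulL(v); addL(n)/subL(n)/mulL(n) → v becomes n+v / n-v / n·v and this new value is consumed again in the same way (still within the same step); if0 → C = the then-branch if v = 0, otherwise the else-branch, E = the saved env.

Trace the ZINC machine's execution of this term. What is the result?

Answer: 1

Execution trace:
[0] [C=((λu. ((λp. u) 1)) (0 - -1)) | E=∅ | A=∅ | R=∅]
[1] [C=(0 - -1) | E=∅ | A=∅ | R=[app]]
[2] [C=0 | E=∅ | A=∅ | R=[subR :: app]]
[3] [C=-1 | E=∅ | A=∅ | R=[subL(0) :: app]]
[4] [C=(λu. ((λp. u) 1)) | E=∅ | A=[1] | R=∅]
[5] [C=((λp. u) 1) | E={u↦1} | A=∅ | R=∅]
[6] [C=1 | E={u↦1} | A=∅ | R=[app]]
[7] [C=(λp. u) | E={u↦1} | A=[1] | R=∅]
[8] [C=u | E={p↦1, u↦1} | A=∅ | R=∅]
→ final value 1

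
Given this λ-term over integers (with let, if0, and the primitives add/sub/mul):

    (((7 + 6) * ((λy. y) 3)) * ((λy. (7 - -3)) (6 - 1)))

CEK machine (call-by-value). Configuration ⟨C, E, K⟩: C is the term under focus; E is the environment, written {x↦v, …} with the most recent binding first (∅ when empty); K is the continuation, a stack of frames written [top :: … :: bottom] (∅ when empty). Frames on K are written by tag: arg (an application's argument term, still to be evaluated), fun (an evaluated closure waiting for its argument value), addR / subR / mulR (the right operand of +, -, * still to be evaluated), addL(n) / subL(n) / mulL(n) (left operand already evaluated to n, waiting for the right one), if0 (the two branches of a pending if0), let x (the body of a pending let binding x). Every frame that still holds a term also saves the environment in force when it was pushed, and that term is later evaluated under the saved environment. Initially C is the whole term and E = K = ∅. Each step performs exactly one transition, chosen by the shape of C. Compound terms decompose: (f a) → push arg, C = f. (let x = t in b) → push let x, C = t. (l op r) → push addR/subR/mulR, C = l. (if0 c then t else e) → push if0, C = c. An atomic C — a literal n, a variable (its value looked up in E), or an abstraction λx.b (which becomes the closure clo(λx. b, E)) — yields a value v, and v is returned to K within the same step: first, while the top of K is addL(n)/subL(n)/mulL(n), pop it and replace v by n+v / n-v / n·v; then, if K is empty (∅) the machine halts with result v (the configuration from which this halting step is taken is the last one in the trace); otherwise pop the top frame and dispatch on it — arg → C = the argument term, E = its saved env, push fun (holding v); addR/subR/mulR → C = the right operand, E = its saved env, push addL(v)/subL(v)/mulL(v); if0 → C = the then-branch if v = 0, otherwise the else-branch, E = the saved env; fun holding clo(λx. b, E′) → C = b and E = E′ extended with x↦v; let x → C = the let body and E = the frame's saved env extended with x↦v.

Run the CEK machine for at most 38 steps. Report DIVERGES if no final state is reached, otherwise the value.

Answer: 390

Execution trace:
t=0: ⟨C=(((7 + 6) * ((λy. y) 3)) * ((λy. (7 - -3)) (6 - 1))); E=∅; K=∅⟩
t=1: ⟨C=((7 + 6) * ((λy. y) 3)); E=∅; K=[mulR]⟩
t=2: ⟨C=(7 + 6); E=∅; K=[mulR :: mulR]⟩
t=3: ⟨C=7; E=∅; K=[addR :: mulR :: mulR]⟩
t=4: ⟨C=6; E=∅; K=[addL(7) :: mulR :: mulR]⟩
t=5: ⟨C=((λy. y) 3); E=∅; K=[mulL(13) :: mulR]⟩
t=6: ⟨C=(λy. y); E=∅; K=[arg :: mulL(13) :: mulR]⟩
t=7: ⟨C=3; E=∅; K=[fun :: mulL(13) :: mulR]⟩
t=8: ⟨C=y; E={y↦3}; K=[mulL(13) :: mulR]⟩
t=9: ⟨C=((λy. (7 - -3)) (6 - 1)); E=∅; K=[mulL(39)]⟩
t=10: ⟨C=(λy. (7 - -3)); E=∅; K=[arg :: mulL(39)]⟩
t=11: ⟨C=(6 - 1); E=∅; K=[fun :: mulL(39)]⟩
t=12: ⟨C=6; E=∅; K=[subR :: fun :: mulL(39)]⟩
t=13: ⟨C=1; E=∅; K=[subL(6) :: fun :: mulL(39)]⟩
t=14: ⟨C=(7 - -3); E={y↦5}; K=[mulL(39)]⟩
t=15: ⟨C=7; E={y↦5}; K=[subR :: mulL(39)]⟩
t=16: ⟨C=-3; E={y↦5}; K=[subL(7) :: mulL(39)]⟩
→ final value 390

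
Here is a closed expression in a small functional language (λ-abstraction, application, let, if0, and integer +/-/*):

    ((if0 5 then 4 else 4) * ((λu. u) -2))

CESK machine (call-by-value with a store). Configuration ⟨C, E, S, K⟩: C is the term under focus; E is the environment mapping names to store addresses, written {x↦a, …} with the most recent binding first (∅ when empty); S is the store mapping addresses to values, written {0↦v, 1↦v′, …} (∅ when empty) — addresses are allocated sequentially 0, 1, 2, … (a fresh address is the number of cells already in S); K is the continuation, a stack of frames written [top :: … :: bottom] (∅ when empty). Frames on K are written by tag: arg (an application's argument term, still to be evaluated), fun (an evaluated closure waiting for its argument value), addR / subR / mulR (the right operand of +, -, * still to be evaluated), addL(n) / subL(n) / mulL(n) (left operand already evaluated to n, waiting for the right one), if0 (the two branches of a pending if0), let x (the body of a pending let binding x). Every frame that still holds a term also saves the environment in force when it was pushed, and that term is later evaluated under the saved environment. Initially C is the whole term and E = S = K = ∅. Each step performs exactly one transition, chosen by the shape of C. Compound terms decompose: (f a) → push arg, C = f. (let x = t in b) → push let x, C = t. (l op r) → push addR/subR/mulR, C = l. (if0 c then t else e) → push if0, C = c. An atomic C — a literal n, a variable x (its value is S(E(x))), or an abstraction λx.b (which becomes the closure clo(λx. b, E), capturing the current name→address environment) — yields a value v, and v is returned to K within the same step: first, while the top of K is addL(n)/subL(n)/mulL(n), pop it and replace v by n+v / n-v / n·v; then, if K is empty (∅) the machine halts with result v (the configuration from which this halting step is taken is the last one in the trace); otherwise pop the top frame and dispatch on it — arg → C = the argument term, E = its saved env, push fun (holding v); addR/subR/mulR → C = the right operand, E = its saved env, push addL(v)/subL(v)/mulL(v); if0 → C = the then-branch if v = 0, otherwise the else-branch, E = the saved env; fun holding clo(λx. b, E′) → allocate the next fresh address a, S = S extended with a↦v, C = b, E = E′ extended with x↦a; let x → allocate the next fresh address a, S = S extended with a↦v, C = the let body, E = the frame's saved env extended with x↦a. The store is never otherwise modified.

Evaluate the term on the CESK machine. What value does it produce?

0. [C=((if0 5 then 4 else 4) * ((λu. u) -2)) | E=∅ | S=∅ | K=∅]
1. [C=(if0 5 then 4 else 4) | E=∅ | S=∅ | K=[mulR]]
2. [C=5 | E=∅ | S=∅ | K=[if0 :: mulR]]
3. [C=4 | E=∅ | S=∅ | K=[mulR]]
4. [C=((λu. u) -2) | E=∅ | S=∅ | K=[mulL(4)]]
5. [C=(λu. u) | E=∅ | S=∅ | K=[arg :: mulL(4)]]
6. [C=-2 | E=∅ | S=∅ | K=[fun :: mulL(4)]]
7. [C=u | E={u↦0} | S={0↦-2} | K=[mulL(4)]]
→ final value -8

Answer: -8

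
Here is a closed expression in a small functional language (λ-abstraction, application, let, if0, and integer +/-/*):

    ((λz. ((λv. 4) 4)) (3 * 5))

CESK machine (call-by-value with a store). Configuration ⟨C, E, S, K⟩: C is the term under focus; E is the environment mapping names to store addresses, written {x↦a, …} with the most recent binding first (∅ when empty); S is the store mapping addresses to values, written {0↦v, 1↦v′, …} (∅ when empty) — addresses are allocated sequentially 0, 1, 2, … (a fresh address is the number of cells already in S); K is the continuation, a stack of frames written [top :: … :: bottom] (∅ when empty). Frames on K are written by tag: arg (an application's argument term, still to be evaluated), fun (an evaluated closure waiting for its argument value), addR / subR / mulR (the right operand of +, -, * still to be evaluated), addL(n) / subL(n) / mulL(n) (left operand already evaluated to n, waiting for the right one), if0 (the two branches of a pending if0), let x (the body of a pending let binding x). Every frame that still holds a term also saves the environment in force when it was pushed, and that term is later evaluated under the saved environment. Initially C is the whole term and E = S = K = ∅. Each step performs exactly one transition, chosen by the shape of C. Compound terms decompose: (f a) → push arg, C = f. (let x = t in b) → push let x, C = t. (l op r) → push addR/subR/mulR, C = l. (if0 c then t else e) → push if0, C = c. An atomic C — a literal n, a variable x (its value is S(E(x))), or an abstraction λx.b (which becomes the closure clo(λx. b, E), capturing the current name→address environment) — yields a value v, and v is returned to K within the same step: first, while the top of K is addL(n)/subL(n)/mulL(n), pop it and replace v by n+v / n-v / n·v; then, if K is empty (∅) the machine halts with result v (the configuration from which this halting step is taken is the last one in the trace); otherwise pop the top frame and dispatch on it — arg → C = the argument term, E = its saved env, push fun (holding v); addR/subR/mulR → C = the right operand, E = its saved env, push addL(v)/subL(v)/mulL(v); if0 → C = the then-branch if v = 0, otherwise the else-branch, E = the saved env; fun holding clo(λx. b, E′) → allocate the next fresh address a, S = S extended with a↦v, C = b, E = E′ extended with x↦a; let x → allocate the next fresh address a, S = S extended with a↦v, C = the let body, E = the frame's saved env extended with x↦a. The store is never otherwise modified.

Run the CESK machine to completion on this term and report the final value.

[0] <C=((λz. ((λv. 4) 4)) (3 * 5)), E=∅, S=∅, K=∅>
[1] <C=(λz. ((λv. 4) 4)), E=∅, S=∅, K=[arg]>
[2] <C=(3 * 5), E=∅, S=∅, K=[fun]>
[3] <C=3, E=∅, S=∅, K=[mulR :: fun]>
[4] <C=5, E=∅, S=∅, K=[mulL(3) :: fun]>
[5] <C=((λv. 4) 4), E={z↦0}, S={0↦15}, K=∅>
[6] <C=(λv. 4), E={z↦0}, S={0↦15}, K=[arg]>
[7] <C=4, E={z↦0}, S={0↦15}, K=[fun]>
[8] <C=4, E={v↦1, z↦0}, S={0↦15, 1↦4}, K=∅>
→ final value 4

Answer: 4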